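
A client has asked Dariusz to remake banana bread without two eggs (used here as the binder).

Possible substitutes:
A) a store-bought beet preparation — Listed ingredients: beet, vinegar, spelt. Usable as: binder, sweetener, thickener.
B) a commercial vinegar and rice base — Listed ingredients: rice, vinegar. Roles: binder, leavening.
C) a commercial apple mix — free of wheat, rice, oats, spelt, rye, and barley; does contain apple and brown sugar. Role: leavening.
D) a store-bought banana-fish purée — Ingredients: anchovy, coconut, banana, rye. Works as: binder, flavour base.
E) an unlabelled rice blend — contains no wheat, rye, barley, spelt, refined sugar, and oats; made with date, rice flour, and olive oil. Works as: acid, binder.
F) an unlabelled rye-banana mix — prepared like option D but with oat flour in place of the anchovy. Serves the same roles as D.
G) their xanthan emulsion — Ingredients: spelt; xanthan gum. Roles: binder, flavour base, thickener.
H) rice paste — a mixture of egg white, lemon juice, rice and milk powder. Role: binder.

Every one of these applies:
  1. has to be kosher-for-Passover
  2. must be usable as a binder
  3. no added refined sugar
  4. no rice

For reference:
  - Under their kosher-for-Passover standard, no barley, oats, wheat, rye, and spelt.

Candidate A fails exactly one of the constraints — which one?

usable as a binder: satisfied
kosher-for-Passover: has spelt — fails
rice-free: satisfied
no-added-sugar: satisfied

kosher-for-Passover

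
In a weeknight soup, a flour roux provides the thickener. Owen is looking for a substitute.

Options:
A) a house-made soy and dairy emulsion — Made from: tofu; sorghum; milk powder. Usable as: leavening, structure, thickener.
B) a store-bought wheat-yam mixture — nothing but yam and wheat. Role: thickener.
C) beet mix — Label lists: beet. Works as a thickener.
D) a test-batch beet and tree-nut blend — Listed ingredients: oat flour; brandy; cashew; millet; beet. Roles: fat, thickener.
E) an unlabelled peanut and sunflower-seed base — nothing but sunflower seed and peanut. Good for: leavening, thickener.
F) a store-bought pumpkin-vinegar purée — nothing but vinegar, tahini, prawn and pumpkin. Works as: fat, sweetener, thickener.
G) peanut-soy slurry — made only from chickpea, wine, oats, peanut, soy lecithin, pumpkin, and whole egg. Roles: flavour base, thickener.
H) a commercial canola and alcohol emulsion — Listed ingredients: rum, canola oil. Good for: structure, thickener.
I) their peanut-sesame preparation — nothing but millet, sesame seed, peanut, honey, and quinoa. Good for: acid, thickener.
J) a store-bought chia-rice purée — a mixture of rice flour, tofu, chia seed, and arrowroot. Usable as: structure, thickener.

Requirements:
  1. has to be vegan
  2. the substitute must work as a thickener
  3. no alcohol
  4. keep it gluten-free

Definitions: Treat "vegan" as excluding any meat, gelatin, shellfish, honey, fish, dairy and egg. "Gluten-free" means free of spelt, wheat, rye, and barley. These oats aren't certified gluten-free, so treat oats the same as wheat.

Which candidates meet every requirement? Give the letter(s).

A: has milk powder, so not vegan — out
B: has wheat, so not gluten-free — reject
C: no alcohol, vegan — keep
D: has oat flour, so not gluten-free; has brandy, so not alcohol-free — out
E: only peanut and sunflower seed; none excluded — keep
F: has prawn, so not vegan — no
G: has whole egg, so not vegan; has oats, so not gluten-free (and 1 more) — no
H: has rum, so not alcohol-free — reject
I: has honey, so not vegan — out
J: works as a thickener, no alcohol, vegan — keep

C, E, J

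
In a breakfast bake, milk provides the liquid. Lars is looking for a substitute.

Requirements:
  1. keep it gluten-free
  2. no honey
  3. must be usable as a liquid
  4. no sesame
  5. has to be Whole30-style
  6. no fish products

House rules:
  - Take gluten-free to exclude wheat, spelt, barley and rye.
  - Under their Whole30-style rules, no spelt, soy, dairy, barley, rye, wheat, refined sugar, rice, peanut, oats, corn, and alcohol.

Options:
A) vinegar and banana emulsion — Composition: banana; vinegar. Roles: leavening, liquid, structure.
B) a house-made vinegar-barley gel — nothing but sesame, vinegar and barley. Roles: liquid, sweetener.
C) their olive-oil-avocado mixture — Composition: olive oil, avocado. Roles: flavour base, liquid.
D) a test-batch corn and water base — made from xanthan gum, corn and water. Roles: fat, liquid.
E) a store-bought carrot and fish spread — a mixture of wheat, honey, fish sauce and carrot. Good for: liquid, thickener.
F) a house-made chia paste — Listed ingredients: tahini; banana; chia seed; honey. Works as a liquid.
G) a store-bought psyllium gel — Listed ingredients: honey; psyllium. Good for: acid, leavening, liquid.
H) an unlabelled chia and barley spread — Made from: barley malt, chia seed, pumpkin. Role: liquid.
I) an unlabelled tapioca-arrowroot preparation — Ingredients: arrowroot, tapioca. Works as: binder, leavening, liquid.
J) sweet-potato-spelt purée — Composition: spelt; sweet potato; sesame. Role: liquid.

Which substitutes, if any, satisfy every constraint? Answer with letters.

A: only vinegar and banana; none excluded — OK
B: has barley, so not gluten-free; has barley, so not Whole30-style (and 1 more) — reject
C: all constraints satisfied — OK
D: has corn, so not Whole30-style — reject
E: has wheat, so not gluten-free; has wheat, so not Whole30-style (and 2 more) — no
F: has tahini, so not sesame-free; has honey, so not honey-free — reject
G: has honey, so not honey-free — no
H: has barley malt, so not gluten-free; has barley malt, so not Whole30-style — out
I: nothing on the exclusion list — OK
J: has spelt, so not gluten-free; has spelt, so not Whole30-style (and 1 more) — reject

A, C, I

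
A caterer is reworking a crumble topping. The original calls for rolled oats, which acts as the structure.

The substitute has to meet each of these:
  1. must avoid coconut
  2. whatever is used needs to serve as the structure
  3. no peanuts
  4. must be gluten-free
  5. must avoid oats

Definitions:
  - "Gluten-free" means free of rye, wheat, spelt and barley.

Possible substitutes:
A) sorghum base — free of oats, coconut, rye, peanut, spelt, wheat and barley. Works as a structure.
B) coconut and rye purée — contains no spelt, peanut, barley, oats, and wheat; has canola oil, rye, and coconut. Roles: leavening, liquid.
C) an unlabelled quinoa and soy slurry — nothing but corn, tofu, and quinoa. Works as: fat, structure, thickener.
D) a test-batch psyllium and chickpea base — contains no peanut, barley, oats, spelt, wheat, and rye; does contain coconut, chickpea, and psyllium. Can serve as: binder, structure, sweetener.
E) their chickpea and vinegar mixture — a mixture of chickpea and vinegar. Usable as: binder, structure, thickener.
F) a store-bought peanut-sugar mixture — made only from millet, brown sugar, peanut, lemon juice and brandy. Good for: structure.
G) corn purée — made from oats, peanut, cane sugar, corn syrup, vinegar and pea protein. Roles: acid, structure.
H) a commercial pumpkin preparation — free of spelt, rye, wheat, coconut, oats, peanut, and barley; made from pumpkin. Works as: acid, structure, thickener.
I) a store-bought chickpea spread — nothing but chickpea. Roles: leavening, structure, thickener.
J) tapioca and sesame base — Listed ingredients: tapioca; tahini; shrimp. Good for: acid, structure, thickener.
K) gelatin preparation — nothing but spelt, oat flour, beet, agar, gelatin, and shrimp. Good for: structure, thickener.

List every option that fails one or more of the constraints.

B, D, F, G, K

A: nothing on the exclusion list — valid
B: not usable as a structure; has rye, so not gluten-free (and 1 more) — reject
C: only corn, tofu and quinoa; none excluded — keep
D: has coconut, so not coconut-free — out
E: no coconut, gluten-free — valid
F: has peanut, so not peanut-free — reject
G: has peanut, so not peanut-free; has oats, so not oat-free — out
H: gluten-free, no oats — keep
I: no peanut, gluten-free — keep
J: only tahini, shrimp and tapioca; none excluded — valid
K: has spelt, so not gluten-free; has oat flour, so not oat-free — out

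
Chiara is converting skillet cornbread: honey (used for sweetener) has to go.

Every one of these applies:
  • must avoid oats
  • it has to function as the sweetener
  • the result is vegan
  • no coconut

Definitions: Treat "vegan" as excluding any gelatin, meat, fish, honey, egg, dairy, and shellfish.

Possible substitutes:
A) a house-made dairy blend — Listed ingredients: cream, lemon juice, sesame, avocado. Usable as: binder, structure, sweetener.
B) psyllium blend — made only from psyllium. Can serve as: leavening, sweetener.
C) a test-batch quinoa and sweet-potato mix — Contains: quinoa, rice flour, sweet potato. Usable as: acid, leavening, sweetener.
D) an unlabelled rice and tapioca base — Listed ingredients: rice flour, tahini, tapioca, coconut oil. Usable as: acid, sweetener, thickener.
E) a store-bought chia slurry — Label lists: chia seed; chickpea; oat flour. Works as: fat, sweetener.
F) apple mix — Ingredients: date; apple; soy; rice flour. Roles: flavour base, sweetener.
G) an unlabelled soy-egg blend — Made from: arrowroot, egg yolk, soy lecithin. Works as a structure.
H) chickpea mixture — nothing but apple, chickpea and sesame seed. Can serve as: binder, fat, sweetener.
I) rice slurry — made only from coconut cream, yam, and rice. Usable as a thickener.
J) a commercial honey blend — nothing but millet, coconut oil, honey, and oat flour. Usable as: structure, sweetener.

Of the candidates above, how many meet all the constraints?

A: has cream, so not vegan — out
B: no oats, no coconut — OK
C: nothing on the exclusion list — valid
D: has coconut oil, so not coconut-free — reject
E: has oat flour, so not oat-free — out
F: rice flour and soy etc. — none of it excluded — keep
G: not usable as a sweetener; has egg yolk, so not vegan — reject
H: only sesame seed, chickpea and apple; none excluded — OK
I: not usable as a sweetener; has coconut cream, so not coconut-free — out
J: has honey, so not vegan; has coconut oil, so not coconut-free (and 1 more) — reject

4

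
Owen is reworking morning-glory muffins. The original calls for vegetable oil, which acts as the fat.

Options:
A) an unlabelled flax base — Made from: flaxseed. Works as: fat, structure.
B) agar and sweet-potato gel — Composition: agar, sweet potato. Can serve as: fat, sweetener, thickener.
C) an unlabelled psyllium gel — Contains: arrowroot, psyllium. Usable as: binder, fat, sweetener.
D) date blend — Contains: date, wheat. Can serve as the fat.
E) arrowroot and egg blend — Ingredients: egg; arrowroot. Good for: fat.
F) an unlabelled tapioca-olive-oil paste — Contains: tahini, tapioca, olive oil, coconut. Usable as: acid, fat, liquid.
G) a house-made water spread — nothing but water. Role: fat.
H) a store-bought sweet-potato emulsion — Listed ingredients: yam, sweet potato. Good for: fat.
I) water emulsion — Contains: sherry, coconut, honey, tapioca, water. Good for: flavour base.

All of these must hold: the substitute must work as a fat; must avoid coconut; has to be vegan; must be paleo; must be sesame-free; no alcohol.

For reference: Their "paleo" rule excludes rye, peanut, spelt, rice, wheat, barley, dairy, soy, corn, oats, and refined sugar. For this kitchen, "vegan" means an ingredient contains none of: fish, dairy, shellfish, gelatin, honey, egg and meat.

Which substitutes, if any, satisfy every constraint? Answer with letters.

A, B, C, G, H

A: only flaxseed; none excluded — OK
B: paleo, vegan — valid
C: only psyllium and arrowroot; none excluded — OK
D: has wheat, so not paleo — reject
E: has egg, so not vegan — no
F: has tahini, so not sesame-free; has coconut, so not coconut-free — reject
G: no sesame, no alcohol — keep
H: no sesame, no alcohol — valid
I: not usable as a fat; has honey, so not vegan (and 2 more) — no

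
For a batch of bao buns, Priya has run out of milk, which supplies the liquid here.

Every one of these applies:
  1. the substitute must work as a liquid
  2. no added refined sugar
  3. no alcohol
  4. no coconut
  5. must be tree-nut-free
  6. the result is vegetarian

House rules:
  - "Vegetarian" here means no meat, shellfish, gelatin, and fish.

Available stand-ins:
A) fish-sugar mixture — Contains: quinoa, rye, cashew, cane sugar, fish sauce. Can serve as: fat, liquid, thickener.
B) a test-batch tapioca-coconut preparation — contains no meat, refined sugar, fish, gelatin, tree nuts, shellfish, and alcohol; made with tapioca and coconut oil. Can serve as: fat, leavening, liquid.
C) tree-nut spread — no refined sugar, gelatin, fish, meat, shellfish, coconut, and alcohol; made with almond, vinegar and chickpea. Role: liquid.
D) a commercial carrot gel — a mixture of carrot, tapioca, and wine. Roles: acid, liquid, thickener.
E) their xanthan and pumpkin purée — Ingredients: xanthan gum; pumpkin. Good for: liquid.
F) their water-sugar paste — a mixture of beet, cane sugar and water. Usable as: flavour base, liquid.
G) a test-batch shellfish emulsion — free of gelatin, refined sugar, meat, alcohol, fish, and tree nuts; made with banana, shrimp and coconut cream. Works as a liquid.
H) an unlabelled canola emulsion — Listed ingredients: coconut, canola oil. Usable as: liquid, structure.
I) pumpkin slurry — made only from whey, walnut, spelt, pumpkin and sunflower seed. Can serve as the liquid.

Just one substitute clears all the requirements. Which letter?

E

A: has fish sauce, so not vegetarian; has cashew, so not tree-nut-free (and 1 more) — no
B: has coconut oil, so not coconut-free — no
C: has almond, so not tree-nut-free — reject
D: has wine, so not alcohol-free — out
E: every rule checks out — valid
F: has cane sugar, so not no-added-sugar — out
G: has shrimp, so not vegetarian; has coconut cream, so not coconut-free — out
H: has coconut, so not coconut-free — reject
I: has walnut, so not tree-nut-free — out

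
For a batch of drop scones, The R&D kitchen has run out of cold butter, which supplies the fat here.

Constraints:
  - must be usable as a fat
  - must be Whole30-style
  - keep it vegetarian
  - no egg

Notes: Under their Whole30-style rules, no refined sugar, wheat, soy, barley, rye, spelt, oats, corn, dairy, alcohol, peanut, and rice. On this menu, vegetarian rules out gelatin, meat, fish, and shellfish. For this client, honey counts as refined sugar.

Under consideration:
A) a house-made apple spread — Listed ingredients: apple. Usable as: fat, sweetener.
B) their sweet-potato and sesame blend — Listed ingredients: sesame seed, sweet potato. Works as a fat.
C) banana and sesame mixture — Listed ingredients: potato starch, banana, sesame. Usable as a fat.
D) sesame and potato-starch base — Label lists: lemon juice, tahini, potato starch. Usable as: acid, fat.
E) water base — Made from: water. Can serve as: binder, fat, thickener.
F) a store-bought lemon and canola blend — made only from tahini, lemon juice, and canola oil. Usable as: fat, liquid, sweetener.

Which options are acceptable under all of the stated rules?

A: all constraints satisfied — keep
B: only sesame seed and sweet potato; none excluded — OK
C: no egg, Whole30-style — OK
D: vegetarian, no egg — keep
E: only water; none excluded — OK
F: every rule checks out — valid

A, B, C, D, E, F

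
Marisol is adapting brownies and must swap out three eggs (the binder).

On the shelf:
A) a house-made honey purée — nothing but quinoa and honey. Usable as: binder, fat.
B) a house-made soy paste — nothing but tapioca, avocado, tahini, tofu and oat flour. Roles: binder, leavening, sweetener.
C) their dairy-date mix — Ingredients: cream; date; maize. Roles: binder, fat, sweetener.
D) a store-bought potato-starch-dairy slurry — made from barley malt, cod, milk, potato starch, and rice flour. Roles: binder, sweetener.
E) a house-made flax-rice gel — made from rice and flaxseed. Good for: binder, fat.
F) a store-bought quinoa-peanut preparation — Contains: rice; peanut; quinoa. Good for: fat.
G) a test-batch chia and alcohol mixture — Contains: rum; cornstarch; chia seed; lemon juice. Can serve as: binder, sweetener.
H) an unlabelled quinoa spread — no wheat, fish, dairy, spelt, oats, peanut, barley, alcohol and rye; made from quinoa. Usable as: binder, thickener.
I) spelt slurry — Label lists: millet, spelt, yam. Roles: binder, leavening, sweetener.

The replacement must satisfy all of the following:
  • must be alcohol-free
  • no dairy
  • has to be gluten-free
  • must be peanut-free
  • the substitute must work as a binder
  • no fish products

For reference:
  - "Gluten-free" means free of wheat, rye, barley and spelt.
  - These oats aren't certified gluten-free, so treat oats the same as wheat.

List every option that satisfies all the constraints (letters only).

A, E, H

A: no fish, no alcohol — OK
B: has oat flour, so not gluten-free — reject
C: has cream, so not dairy-free — out
D: has barley malt, so not gluten-free; has milk, so not dairy-free (and 1 more) — no
E: no fish, no dairy — OK
F: not usable as a binder; has peanut, so not peanut-free — out
G: has rum, so not alcohol-free — no
H: all constraints satisfied — valid
I: has spelt, so not gluten-free — out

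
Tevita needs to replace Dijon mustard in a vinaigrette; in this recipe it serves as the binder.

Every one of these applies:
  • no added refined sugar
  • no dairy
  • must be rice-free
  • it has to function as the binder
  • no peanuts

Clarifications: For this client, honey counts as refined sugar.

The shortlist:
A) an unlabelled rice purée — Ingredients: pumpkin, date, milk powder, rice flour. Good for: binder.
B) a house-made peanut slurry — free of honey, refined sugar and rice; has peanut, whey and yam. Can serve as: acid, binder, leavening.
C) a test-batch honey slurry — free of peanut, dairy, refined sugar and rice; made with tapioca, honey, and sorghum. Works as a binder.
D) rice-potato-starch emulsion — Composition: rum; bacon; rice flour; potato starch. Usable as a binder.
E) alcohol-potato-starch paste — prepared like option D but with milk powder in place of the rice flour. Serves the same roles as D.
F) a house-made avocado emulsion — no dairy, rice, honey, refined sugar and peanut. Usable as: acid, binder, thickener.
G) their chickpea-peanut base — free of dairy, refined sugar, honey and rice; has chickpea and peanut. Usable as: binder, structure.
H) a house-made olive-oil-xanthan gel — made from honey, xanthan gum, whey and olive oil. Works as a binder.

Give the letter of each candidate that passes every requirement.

A: has milk powder, so not dairy-free; has rice flour, so not rice-free — reject
B: has whey, so not dairy-free; has peanut, so not peanut-free — reject
C: has honey, so not no-added-sugar — no
D: has rice flour, so not rice-free — reject
E: has milk powder, so not dairy-free — out
F: no dairy, no-added-sugar — valid
G: has peanut, so not peanut-free — no
H: has whey, so not dairy-free; has honey, so not no-added-sugar — no

F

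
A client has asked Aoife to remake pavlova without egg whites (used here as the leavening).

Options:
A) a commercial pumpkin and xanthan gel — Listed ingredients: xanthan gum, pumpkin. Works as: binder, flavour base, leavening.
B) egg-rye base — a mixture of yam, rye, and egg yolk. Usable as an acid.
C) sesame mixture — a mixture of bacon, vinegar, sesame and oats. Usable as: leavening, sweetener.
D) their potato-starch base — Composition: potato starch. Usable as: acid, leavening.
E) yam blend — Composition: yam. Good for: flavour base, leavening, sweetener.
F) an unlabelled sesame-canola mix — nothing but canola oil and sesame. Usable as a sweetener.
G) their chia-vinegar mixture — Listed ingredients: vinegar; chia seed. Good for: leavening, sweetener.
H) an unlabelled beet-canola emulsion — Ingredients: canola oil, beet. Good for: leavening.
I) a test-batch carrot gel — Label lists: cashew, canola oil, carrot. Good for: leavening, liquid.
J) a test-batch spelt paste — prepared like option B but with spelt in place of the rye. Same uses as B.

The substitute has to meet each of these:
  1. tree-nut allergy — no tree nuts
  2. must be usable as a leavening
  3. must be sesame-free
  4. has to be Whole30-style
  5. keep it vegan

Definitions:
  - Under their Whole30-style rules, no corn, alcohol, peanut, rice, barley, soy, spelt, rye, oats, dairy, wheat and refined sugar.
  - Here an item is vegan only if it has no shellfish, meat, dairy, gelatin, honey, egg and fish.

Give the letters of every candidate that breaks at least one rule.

A: nothing on the exclusion list — keep
B: not usable as a leavening; has rye, so not Whole30-style (and 1 more) — no
C: has oats, so not Whole30-style; has bacon, so not vegan (and 1 more) — no
D: Whole30-style, no sesame — valid
E: only yam; none excluded — OK
F: not usable as a leavening; has sesame, so not sesame-free — out
G: all constraints satisfied — OK
H: all constraints satisfied — valid
I: has cashew, so not tree-nut-free — reject
J: not usable as a leavening; has spelt, so not Whole30-style (and 1 more) — no

B, C, F, I, J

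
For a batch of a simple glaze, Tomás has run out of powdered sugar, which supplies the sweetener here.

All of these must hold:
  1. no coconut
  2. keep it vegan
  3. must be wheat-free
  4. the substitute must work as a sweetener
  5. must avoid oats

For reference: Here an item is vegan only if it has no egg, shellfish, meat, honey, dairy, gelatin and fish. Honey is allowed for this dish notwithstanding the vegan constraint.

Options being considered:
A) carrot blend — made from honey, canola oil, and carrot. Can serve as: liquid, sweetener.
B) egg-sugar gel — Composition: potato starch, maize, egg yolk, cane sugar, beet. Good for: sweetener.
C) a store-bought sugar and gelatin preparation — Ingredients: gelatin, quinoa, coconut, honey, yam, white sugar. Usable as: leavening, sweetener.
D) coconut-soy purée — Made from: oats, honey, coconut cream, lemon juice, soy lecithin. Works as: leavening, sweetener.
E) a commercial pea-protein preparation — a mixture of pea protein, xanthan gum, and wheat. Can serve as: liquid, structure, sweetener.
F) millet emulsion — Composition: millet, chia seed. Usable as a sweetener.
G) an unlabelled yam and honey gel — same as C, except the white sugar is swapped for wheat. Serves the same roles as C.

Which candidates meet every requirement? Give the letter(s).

A: honey is permitted under the vegan carve-out; nothing else excluded — keep
B: has egg yolk, so not vegan — reject
C: has gelatin, so not vegan; has coconut, so not coconut-free — out
D: has coconut cream, so not coconut-free; has oats, so not oat-free — out
E: has wheat, so not wheat-free — no
F: only chia seed and millet; none excluded — valid
G: has gelatin, so not vegan; has coconut, so not coconut-free (and 1 more) — reject

A, F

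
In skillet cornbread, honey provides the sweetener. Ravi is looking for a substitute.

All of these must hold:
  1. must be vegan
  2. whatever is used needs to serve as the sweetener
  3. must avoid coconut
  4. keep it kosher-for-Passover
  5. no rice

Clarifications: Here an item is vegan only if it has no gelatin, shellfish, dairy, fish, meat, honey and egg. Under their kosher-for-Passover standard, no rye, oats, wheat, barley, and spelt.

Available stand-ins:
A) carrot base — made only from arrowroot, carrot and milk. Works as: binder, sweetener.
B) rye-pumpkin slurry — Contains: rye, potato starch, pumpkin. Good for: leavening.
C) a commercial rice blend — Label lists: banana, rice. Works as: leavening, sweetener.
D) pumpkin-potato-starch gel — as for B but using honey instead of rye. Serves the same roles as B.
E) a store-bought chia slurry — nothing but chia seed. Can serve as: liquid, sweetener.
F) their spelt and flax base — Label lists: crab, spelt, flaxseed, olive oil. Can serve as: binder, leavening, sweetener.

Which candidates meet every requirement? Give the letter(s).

A: has milk, so not vegan — out
B: not usable as a sweetener; has rye, so not kosher-for-Passover — no
C: has rice, so not rice-free — no
D: not usable as a sweetener; has honey, so not vegan — reject
E: only chia seed; none excluded — valid
F: has crab, so not vegan; has spelt, so not kosher-for-Passover — out

E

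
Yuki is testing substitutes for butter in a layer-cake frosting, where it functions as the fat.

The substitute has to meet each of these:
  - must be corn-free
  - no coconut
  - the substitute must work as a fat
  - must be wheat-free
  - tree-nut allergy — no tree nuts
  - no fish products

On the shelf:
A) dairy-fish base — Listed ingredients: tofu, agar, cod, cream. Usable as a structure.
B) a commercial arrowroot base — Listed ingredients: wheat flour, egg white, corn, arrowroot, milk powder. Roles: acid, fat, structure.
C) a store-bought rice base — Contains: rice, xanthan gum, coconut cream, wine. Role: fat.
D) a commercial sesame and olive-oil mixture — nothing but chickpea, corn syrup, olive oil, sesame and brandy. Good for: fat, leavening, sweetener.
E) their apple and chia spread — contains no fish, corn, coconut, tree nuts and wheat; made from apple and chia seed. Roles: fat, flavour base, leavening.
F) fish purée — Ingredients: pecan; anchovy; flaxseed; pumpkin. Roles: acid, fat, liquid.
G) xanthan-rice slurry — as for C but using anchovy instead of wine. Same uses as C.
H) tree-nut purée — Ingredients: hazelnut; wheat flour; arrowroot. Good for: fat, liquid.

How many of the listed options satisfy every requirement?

1

A: not usable as a fat; has cod, so not fish-free — no
B: has wheat flour, so not wheat-free; has corn, so not corn-free — no
C: has coconut cream, so not coconut-free — reject
D: has corn syrup, so not corn-free — out
E: works as a fat, no wheat, no coconut — valid
F: has anchovy, so not fish-free; has pecan, so not tree-nut-free — reject
G: has anchovy, so not fish-free; has coconut cream, so not coconut-free — no
H: has wheat flour, so not wheat-free; has hazelnut, so not tree-nut-free — no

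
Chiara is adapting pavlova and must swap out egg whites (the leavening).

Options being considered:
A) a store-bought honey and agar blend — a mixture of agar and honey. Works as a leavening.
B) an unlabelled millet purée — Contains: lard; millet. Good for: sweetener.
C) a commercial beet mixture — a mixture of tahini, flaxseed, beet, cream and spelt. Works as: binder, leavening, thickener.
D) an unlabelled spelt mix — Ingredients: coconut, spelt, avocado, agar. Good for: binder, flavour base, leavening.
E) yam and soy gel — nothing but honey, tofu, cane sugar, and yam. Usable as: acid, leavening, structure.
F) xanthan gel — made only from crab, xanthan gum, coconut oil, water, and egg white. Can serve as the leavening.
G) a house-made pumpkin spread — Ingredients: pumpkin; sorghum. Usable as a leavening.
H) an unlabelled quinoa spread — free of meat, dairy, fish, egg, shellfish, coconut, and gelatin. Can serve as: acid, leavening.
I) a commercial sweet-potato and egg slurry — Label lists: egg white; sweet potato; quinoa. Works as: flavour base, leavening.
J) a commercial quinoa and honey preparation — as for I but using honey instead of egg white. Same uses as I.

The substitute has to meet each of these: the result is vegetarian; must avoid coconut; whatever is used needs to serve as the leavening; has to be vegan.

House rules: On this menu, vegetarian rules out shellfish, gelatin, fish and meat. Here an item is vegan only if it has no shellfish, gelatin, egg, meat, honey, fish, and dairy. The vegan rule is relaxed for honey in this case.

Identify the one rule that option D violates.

usable as a leavening: satisfied
vegetarian: satisfied
vegan: satisfied
coconut-free: has coconut — fails

coconut-free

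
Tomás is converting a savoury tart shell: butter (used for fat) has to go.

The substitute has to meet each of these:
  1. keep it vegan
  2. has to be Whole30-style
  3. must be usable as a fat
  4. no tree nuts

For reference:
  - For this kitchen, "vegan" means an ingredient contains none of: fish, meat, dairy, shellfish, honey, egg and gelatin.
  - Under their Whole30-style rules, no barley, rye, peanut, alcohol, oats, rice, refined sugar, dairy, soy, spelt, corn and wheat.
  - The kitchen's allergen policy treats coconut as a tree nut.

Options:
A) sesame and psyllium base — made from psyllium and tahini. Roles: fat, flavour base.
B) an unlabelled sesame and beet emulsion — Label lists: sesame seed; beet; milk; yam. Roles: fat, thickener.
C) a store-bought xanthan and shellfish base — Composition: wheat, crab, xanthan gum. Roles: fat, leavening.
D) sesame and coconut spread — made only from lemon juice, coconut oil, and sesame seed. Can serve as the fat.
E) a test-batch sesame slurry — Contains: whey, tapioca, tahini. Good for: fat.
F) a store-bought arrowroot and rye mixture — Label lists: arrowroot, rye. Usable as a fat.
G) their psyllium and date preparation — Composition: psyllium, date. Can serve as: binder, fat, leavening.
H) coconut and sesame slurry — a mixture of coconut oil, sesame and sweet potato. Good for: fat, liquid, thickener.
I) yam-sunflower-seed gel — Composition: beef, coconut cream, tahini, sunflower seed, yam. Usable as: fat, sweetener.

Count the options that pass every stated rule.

2

A: only tahini and psyllium; none excluded — valid
B: has milk, so not vegan; has milk, so not Whole30-style — reject
C: has crab, so not vegan; has wheat, so not Whole30-style — no
D: has coconut oil, so not tree-nut-free — out
E: has whey, so not vegan; has whey, so not Whole30-style — out
F: has rye, so not Whole30-style — reject
G: all constraints satisfied — keep
H: has coconut oil, so not tree-nut-free — reject
I: has beef, so not vegan; has coconut cream, so not tree-nut-free — out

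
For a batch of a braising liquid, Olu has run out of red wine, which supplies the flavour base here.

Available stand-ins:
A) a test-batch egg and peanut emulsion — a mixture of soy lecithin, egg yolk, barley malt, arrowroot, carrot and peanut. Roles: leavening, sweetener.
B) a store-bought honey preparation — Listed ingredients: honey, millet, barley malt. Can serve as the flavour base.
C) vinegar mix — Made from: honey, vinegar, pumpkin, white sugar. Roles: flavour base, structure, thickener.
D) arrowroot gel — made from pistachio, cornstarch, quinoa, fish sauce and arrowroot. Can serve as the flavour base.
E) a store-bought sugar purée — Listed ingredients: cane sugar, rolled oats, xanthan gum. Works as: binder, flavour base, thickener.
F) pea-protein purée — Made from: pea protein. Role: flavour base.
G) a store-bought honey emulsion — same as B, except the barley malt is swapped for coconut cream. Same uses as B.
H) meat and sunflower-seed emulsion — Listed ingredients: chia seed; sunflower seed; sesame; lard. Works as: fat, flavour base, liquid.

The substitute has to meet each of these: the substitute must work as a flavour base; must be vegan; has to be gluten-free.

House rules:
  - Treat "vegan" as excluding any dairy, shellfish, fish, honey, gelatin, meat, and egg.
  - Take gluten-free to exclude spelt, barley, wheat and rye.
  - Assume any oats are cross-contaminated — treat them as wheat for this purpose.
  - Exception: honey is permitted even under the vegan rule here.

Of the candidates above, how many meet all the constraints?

3

A: not usable as a flavour base; has egg yolk, so not vegan (and 1 more) — out
B: has barley malt, so not gluten-free — out
C: honey is permitted under the vegan carve-out; nothing else excluded — OK
D: has fish sauce, so not vegan — reject
E: has rolled oats, so not gluten-free — reject
F: only pea protein; none excluded — keep
G: honey is permitted under the vegan carve-out; nothing else excluded — keep
H: has lard, so not vegan — out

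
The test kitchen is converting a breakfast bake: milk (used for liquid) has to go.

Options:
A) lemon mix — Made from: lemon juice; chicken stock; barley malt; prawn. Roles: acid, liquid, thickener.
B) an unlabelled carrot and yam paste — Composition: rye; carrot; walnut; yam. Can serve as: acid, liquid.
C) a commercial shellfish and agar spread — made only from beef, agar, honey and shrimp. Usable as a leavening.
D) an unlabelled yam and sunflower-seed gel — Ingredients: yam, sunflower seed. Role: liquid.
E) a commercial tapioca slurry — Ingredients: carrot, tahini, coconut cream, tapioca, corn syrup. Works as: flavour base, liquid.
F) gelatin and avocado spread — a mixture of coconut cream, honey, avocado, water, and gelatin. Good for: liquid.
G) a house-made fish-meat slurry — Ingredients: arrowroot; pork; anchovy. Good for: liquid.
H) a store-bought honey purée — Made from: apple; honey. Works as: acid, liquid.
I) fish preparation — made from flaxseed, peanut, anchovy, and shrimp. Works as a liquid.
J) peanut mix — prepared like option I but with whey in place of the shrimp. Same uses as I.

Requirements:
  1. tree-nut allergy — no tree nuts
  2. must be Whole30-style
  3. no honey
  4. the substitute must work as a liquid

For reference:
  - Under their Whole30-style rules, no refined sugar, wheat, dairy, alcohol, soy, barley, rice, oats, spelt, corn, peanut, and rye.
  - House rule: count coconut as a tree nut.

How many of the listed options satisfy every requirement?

2

A: has barley malt, so not Whole30-style — reject
B: has rye, so not Whole30-style; has walnut, so not tree-nut-free — no
C: not usable as a liquid; has honey, so not honey-free — out
D: only sunflower seed and yam; none excluded — OK
E: has corn syrup, so not Whole30-style; has coconut cream, so not tree-nut-free — no
F: has coconut cream, so not tree-nut-free; has honey, so not honey-free — no
G: all constraints satisfied — keep
H: has honey, so not honey-free — no
I: has peanut, so not Whole30-style — reject
J: has whey, so not Whole30-style — reject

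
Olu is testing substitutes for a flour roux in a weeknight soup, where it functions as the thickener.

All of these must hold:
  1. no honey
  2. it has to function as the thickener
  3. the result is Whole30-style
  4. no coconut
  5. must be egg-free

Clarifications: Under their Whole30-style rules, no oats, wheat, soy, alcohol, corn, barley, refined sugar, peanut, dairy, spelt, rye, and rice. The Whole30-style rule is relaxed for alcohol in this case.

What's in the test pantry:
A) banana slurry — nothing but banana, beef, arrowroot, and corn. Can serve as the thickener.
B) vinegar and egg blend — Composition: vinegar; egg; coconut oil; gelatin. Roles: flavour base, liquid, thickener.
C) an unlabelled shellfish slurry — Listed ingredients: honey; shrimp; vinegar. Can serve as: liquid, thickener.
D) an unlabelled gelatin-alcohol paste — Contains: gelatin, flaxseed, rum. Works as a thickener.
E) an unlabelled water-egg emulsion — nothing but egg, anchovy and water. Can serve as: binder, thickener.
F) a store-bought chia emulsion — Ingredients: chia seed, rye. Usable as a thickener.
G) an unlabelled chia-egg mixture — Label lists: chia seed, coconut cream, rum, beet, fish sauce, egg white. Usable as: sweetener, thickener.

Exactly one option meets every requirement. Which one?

A: has corn, so not Whole30-style — reject
B: has coconut oil, so not coconut-free; has egg, so not egg-free — reject
C: has honey, so not honey-free — no
D: alcohol is permitted under the Whole30-style carve-out; nothing else excluded — keep
E: has egg, so not egg-free — no
F: has rye, so not Whole30-style — reject
G: has coconut cream, so not coconut-free; has egg white, so not egg-free — no

D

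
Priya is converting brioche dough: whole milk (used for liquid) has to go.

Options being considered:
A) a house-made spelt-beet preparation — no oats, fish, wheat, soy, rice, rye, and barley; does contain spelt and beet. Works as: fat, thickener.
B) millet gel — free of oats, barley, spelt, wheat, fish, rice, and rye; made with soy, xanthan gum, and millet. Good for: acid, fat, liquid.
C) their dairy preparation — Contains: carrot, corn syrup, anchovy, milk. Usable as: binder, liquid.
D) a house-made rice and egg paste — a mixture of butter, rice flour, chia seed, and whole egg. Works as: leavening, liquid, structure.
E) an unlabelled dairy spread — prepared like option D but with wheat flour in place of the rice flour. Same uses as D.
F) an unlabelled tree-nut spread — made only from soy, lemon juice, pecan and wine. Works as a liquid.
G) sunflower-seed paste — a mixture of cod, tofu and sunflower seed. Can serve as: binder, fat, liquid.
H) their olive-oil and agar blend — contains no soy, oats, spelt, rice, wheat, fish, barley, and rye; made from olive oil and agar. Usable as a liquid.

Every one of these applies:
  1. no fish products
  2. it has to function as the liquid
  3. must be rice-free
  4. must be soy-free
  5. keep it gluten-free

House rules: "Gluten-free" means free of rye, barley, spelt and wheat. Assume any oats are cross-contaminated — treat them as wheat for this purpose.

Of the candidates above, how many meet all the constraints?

A: not usable as a liquid; has spelt, so not gluten-free — no
B: has soy, so not soy-free — no
C: has anchovy, so not fish-free — no
D: has rice flour, so not rice-free — out
E: has wheat flour, so not gluten-free — out
F: has soy, so not soy-free — reject
G: has tofu, so not soy-free; has cod, so not fish-free — reject
H: works as a liquid, gluten-free, no fish — keep

1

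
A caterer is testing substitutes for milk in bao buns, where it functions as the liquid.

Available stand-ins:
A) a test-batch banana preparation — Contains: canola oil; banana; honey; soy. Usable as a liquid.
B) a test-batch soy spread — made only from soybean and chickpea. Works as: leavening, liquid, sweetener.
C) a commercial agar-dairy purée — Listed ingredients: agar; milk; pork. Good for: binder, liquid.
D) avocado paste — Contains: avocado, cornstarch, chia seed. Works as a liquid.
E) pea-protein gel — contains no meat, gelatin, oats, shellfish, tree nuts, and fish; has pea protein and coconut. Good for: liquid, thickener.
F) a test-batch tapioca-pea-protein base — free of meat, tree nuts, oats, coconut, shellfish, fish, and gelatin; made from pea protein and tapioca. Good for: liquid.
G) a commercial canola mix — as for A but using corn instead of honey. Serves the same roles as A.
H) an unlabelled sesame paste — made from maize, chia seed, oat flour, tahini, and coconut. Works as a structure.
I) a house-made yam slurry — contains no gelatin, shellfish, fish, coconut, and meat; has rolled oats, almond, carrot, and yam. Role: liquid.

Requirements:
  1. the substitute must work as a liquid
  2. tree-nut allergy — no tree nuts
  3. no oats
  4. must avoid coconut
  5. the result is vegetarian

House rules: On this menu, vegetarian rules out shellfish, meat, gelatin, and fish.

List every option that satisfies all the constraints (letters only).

A, B, D, F, G

A: honey and soy etc. — none of it excluded — OK
B: all constraints satisfied — valid
C: has pork, so not vegetarian — no
D: all constraints satisfied — OK
E: has coconut, so not coconut-free — out
F: works as a liquid, vegetarian, no tree nuts — OK
G: corn and soy etc. — none of it excluded — valid
H: not usable as a liquid; has coconut, so not coconut-free (and 1 more) — out
I: has rolled oats, so not oat-free; has almond, so not tree-nut-free — no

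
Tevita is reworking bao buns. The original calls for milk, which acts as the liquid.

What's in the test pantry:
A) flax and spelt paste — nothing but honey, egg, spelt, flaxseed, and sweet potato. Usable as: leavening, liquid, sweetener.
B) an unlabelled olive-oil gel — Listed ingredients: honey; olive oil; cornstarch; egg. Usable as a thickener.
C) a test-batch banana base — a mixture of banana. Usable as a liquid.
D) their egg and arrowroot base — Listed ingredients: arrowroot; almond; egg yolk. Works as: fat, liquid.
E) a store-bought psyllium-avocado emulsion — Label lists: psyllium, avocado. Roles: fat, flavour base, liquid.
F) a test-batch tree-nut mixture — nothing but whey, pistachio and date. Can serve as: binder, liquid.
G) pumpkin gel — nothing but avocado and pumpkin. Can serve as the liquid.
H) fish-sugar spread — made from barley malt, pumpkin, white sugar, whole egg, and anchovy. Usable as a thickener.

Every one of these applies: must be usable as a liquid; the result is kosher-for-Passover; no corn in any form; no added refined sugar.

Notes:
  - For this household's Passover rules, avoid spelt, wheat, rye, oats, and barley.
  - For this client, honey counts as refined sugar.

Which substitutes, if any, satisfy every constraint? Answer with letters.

A: has spelt, so not kosher-for-Passover; has honey, so not no-added-sugar — out
B: not usable as a liquid; has cornstarch, so not corn-free (and 1 more) — out
C: works as a liquid, no corn, kosher-for-Passover — valid
D: no corn, no-added-sugar — OK
E: works as a liquid, no-added-sugar, no corn — OK
F: works as a liquid, kosher-for-Passover, no-added-sugar — valid
G: works as a liquid, kosher-for-Passover, no-added-sugar — OK
H: not usable as a liquid; has barley malt, so not kosher-for-Passover (and 1 more) — no

C, D, E, F, G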